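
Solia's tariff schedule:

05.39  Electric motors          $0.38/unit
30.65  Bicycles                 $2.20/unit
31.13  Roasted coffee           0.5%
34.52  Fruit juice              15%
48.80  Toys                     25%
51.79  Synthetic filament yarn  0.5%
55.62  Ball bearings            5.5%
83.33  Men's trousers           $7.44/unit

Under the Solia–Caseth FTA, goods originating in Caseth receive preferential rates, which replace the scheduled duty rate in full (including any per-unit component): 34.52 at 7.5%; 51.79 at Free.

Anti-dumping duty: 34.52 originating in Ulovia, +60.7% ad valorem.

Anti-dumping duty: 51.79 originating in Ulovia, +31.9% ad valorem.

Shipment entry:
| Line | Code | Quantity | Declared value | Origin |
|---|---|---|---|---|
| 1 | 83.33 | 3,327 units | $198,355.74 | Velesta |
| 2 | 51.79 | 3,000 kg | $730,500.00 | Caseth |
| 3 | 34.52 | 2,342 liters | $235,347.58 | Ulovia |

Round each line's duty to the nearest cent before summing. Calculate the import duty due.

Line 1 (83.33, Velesta, 3,327 units, $198,355.74):
Base rate for 83.33 is $7.44/unit.
Duty = 3,327 × $7.44 = $24,752.88.
Line 2 (51.79, Caseth, 3,000 kg, $730,500.00):
Base rate for 51.79 is 0.5%.
Origin Caseth qualifies under the Solia–Caseth agreement and 51.79 is covered: preferential rate Free applies instead.
The additional-duty order on 51.79 targets Ulovia, not Caseth; it does not apply.
Duty = $730,500.00 × 0% = $0.00.
Line 3 (34.52, Ulovia, 2,342 liters, $235,347.58):
Base rate for 34.52 is 15%.
34.52 has an FTA preferential rate, but origin Ulovia is not Caseth; base rate stands.
Additional duty on 34.52 from Ulovia: +60.7%. Applied ad valorem rate: 15% + 60.7% = 75.7%.
Duty = $235,347.58 × 75.7% = $178,158.12.
Total = $24,752.88 + $0.00 + $178,158.12 = $202,911.00.

$202,911.00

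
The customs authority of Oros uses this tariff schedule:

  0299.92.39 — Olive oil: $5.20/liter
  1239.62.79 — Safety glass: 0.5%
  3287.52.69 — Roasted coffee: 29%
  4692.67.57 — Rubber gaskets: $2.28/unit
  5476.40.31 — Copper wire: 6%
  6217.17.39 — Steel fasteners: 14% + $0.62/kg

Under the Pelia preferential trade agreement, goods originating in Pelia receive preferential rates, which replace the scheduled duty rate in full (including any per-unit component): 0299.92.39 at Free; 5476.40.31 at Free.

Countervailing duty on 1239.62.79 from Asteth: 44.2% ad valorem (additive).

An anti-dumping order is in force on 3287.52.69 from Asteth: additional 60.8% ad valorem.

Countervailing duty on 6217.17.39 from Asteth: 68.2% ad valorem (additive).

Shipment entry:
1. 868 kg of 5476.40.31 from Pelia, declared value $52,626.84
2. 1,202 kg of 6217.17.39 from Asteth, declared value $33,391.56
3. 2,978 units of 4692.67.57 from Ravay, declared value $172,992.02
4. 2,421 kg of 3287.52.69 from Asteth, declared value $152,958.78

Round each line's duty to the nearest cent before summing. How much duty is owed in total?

$172,339.92

Line 1 (5476.40.31, Pelia, 868 kg, $52,626.84):
Base rate for 5476.40.31 is 6%.
Origin Pelia qualifies under the Oros–Pelia agreement and 5476.40.31 is covered: preferential rate Free applies instead.
Duty = $52,626.84 × 0% = $0.00.
Line 2 (6217.17.39, Asteth, 1,202 kg, $33,391.56):
Base rate for 6217.17.39 is 14% + $0.62/kg.
Additional duty on 6217.17.39 from Asteth: +68.2%. Applied ad valorem rate: 14% + 68.2% = 82.2%.
Duty = $33,391.56 × 82.2% + 1,202 × $0.62 = $28,193.10.
Line 3 (4692.67.57, Ravay, 2,978 units, $172,992.02):
Base rate for 4692.67.57 is $2.28/unit.
Duty = 2,978 × $2.28 = $6,789.84.
Line 4 (3287.52.69, Asteth, 2,421 kg, $152,958.78):
Base rate for 3287.52.69 is 29%.
Additional duty on 3287.52.69 from Asteth: +60.8%. Applied ad valorem rate: 29% + 60.8% = 89.8%.
Duty = $152,958.78 × 89.8% = $137,356.98.
Total = $0.00 + $28,193.10 + $6,789.84 + $137,356.98 = $172,339.92.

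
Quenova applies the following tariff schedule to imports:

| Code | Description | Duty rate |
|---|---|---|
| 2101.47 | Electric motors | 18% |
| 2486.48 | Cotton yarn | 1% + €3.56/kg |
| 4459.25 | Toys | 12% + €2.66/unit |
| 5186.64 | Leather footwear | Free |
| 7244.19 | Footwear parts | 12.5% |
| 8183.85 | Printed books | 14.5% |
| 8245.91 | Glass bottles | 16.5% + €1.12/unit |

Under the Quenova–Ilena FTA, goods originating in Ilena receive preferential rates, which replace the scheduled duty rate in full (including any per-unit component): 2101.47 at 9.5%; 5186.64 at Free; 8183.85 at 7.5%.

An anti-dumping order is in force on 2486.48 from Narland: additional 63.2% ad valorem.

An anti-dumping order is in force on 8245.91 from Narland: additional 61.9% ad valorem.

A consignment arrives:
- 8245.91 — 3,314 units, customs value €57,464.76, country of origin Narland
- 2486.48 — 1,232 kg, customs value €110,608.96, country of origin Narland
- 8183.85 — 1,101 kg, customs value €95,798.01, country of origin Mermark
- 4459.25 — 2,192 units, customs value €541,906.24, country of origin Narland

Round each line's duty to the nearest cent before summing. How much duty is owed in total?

€208,911.10

Line 1 (8245.91, Narland, 3,314 units, €57,464.76):
Base rate for 8245.91 is 16.5% + €1.12/unit.
Additional duty on 8245.91 from Narland: +61.9%. Applied ad valorem rate: 16.5% + 61.9% = 78.4%.
Duty = €57,464.76 × 78.4% + 3,314 × €1.12 = €48,764.05.
Line 2 (2486.48, Narland, 1,232 kg, €110,608.96):
Base rate for 2486.48 is 1% + €3.56/kg.
Additional duty on 2486.48 from Narland: +63.2%. Applied ad valorem rate: 1% + 63.2% = 64.2%.
Duty = €110,608.96 × 64.2% + 1,232 × €3.56 = €75,396.87.
Line 3 (8183.85, Mermark, 1,101 kg, €95,798.01):
Base rate for 8183.85 is 14.5%.
8183.85 has an FTA preferential rate, but origin Mermark is not Ilena; base rate stands.
Duty = €95,798.01 × 14.5% = €13,890.71.
Line 4 (4459.25, Narland, 2,192 units, €541,906.24):
Base rate for 4459.25 is 12% + €2.66/unit.
Duty = €541,906.24 × 12% + 2,192 × €2.66 = €70,859.47.
Total = €48,764.05 + €75,396.87 + €13,890.71 + €70,859.47 = €208,911.10.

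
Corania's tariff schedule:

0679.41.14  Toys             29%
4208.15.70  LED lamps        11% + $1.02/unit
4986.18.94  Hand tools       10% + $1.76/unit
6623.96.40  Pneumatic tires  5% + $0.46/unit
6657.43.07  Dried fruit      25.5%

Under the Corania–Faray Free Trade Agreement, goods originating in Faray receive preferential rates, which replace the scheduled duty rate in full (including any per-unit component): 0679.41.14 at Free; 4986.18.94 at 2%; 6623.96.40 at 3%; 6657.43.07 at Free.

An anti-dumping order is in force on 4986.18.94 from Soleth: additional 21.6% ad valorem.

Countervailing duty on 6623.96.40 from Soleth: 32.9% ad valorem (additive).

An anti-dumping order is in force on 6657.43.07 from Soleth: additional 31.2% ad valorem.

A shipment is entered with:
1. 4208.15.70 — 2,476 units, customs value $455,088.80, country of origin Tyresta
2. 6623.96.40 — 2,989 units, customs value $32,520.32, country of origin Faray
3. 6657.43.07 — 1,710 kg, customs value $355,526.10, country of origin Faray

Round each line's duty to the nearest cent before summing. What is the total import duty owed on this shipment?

Line 1 (4208.15.70, Tyresta, 2,476 units, $455,088.80):
Base rate for 4208.15.70 is 11% + $1.02/unit.
Duty = $455,088.80 × 11% + 2,476 × $1.02 = $52,585.29.
Line 2 (6623.96.40, Faray, 2,989 units, $32,520.32):
Base rate for 6623.96.40 is 5% + $0.46/unit.
Origin Faray qualifies under the Corania–Faray agreement and 6623.96.40 is covered: preferential rate 3% applies instead.
The additional-duty order on 6623.96.40 targets Soleth, not Faray; it does not apply.
Duty = $32,520.32 × 3% = $975.61.
Line 3 (6657.43.07, Faray, 1,710 kg, $355,526.10):
Base rate for 6657.43.07 is 25.5%.
Origin Faray qualifies under the Corania–Faray agreement and 6657.43.07 is covered: preferential rate Free applies instead.
The additional-duty order on 6657.43.07 targets Soleth, not Faray; it does not apply.
Duty = $355,526.10 × 0% = $0.00.
Total = $52,585.29 + $975.61 + $0.00 = $53,560.90.

$53,560.90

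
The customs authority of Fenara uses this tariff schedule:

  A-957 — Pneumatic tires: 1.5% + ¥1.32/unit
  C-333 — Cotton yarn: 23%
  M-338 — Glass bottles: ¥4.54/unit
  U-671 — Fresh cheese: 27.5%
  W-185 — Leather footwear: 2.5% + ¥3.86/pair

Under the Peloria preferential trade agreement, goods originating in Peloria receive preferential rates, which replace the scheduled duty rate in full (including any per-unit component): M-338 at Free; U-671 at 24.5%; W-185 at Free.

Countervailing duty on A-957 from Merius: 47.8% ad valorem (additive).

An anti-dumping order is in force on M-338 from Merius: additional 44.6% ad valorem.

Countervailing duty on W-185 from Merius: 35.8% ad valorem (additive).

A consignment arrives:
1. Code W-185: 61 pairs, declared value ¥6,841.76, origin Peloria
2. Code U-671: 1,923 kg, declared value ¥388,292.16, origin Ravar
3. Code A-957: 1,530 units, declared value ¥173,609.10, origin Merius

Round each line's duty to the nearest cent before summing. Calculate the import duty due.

¥194,389.23

Line 1 (W-185, Peloria, 61 pairs, ¥6,841.76):
Base rate for W-185 is 2.5% + ¥3.86/pair.
Origin Peloria qualifies under the Fenara–Peloria agreement and W-185 is covered: preferential rate Free applies instead.
The additional-duty order on W-185 targets Merius, not Peloria; it does not apply.
Duty = ¥6,841.76 × 0% = ¥0.00.
Line 2 (U-671, Ravar, 1,923 kg, ¥388,292.16):
Base rate for U-671 is 27.5%.
U-671 has an FTA preferential rate, but origin Ravar is not Peloria; base rate stands.
Duty = ¥388,292.16 × 27.5% = ¥106,780.34.
Line 3 (A-957, Merius, 1,530 units, ¥173,609.10):
Base rate for A-957 is 1.5% + ¥1.32/unit.
Additional duty on A-957 from Merius: +47.8%. Applied ad valorem rate: 1.5% + 47.8% = 49.3%.
Duty = ¥173,609.10 × 49.3% + 1,530 × ¥1.32 = ¥87,608.89.
Total = ¥0.00 + ¥106,780.34 + ¥87,608.89 = ¥194,389.23.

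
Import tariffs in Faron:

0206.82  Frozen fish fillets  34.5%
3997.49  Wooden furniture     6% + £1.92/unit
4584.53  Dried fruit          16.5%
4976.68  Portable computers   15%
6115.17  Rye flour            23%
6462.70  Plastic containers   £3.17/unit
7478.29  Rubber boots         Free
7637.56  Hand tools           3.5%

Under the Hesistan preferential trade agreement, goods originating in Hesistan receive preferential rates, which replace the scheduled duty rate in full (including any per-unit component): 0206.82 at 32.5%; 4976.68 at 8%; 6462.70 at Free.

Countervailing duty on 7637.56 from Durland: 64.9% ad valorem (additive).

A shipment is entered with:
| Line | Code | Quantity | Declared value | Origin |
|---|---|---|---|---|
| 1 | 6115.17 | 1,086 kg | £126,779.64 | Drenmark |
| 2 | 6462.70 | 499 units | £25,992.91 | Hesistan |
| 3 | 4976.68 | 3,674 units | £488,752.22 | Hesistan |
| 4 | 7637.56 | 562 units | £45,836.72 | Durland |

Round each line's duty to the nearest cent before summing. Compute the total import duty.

£99,611.82

Line 1 (6115.17, Drenmark, 1,086 kg, £126,779.64):
Base rate for 6115.17 is 23%.
Duty = £126,779.64 × 23% = £29,159.32.
Line 2 (6462.70, Hesistan, 499 units, £25,992.91):
Base rate for 6462.70 is £3.17/unit.
Origin Hesistan qualifies under the Faron–Hesistan agreement and 6462.70 is covered: preferential rate Free applies instead.
Duty = £25,992.91 × 0% = £0.00.
Line 3 (4976.68, Hesistan, 3,674 units, £488,752.22):
Base rate for 4976.68 is 15%.
Origin Hesistan qualifies under the Faron–Hesistan agreement and 4976.68 is covered: preferential rate 8% applies instead.
Duty = £488,752.22 × 8% = £39,100.18.
Line 4 (7637.56, Durland, 562 units, £45,836.72):
Base rate for 7637.56 is 3.5%.
Additional duty on 7637.56 from Durland: +64.9%. Applied ad valorem rate: 3.5% + 64.9% = 68.4%.
Duty = £45,836.72 × 68.4% = £31,352.32.
Total = £29,159.32 + £0.00 + £39,100.18 + £31,352.32 = £99,611.82.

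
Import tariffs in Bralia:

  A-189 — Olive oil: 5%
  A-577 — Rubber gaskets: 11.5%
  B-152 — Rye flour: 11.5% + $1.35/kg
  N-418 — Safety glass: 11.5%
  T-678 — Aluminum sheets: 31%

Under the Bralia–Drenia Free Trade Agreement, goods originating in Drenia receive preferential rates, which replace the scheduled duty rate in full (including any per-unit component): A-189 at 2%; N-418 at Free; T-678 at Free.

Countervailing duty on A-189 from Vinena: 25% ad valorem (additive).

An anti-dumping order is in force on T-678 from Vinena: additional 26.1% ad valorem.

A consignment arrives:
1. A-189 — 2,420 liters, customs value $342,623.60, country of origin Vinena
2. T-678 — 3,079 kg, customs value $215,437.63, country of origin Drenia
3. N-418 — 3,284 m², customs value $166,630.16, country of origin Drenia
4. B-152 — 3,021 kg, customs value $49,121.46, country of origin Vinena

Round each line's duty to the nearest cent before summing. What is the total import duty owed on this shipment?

Line 1 (A-189, Vinena, 2,420 liters, $342,623.60):
Base rate for A-189 is 5%.
A-189 has an FTA preferential rate, but origin Vinena is not Drenia; base rate stands.
Additional duty on A-189 from Vinena: +25%. Applied ad valorem rate: 5% + 25% = 30%.
Duty = $342,623.60 × 30% = $102,787.08.
Line 2 (T-678, Drenia, 3,079 kg, $215,437.63):
Base rate for T-678 is 31%.
Origin Drenia qualifies under the Bralia–Drenia agreement and T-678 is covered: preferential rate Free applies instead.
The additional-duty order on T-678 targets Vinena, not Drenia; it does not apply.
Duty = $215,437.63 × 0% = $0.00.
Line 3 (N-418, Drenia, 3,284 m², $166,630.16):
Base rate for N-418 is 11.5%.
Origin Drenia qualifies under the Bralia–Drenia agreement and N-418 is covered: preferential rate Free applies instead.
Duty = $166,630.16 × 0% = $0.00.
Line 4 (B-152, Vinena, 3,021 kg, $49,121.46):
Base rate for B-152 is 11.5% + $1.35/kg.
Duty = $49,121.46 × 11.5% + 3,021 × $1.35 = $9,727.32.
Total = $102,787.08 + $0.00 + $0.00 + $9,727.32 = $112,514.40.

$112,514.40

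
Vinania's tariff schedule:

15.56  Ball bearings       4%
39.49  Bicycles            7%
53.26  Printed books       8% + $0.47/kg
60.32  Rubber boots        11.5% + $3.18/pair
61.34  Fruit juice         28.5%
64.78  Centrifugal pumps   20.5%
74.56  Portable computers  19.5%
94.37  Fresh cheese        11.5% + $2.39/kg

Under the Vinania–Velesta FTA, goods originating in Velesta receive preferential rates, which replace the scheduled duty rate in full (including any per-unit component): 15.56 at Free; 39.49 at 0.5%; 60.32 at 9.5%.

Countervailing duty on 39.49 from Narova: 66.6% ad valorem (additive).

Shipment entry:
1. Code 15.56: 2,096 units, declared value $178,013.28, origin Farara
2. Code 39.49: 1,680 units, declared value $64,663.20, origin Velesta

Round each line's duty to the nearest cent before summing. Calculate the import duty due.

$7,443.85

Line 1 (15.56, Farara, 2,096 units, $178,013.28):
Base rate for 15.56 is 4%.
15.56 has an FTA preferential rate, but origin Farara is not Velesta; base rate stands.
Duty = $178,013.28 × 4% = $7,120.53.
Line 2 (39.49, Velesta, 1,680 units, $64,663.20):
Base rate for 39.49 is 7%.
Origin Velesta qualifies under the Vinania–Velesta agreement and 39.49 is covered: preferential rate 0.5% applies instead.
The additional-duty order on 39.49 targets Narova, not Velesta; it does not apply.
Duty = $64,663.20 × 0.5% = $323.32.
Total = $7,120.53 + $323.32 = $7,443.85.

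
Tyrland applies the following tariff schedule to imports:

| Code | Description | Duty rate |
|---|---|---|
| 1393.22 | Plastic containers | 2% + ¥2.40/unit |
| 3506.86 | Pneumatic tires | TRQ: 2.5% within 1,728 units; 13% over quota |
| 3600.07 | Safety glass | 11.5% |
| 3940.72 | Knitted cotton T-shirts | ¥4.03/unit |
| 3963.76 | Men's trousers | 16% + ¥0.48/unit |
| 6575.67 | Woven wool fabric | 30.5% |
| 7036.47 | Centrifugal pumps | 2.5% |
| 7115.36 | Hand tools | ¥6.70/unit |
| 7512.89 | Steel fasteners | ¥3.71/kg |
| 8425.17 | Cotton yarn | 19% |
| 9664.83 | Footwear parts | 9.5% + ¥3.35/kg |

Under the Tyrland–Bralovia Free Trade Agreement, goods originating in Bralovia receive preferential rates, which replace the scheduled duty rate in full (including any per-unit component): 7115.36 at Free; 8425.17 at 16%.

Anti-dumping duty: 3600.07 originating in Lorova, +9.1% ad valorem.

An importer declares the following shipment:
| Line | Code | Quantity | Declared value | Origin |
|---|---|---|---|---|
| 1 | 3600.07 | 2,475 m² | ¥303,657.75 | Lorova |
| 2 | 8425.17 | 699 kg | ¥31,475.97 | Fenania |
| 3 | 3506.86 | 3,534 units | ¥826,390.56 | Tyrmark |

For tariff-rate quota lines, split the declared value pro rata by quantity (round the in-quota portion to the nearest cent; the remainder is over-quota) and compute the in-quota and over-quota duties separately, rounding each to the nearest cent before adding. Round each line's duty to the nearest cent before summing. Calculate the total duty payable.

Line 1 (3600.07, Lorova, 2,475 m², ¥303,657.75):
Base rate for 3600.07 is 11.5%.
Additional duty on 3600.07 from Lorova: +9.1%. Applied ad valorem rate: 11.5% + 9.1% = 20.6%.
Duty = ¥303,657.75 × 20.6% = ¥62,553.50.
Line 2 (8425.17, Fenania, 699 kg, ¥31,475.97):
Base rate for 8425.17 is 19%.
8425.17 has an FTA preferential rate, but origin Fenania is not Bralovia; base rate stands.
Duty = ¥31,475.97 × 19% = ¥5,980.43.
Line 3 (3506.86, Tyrmark, 3,534 units, ¥826,390.56):
Code 3506.86 is under a tariff-rate quota (threshold 1,728 units). In-quota: 1,728 units at 2.5%; over-quota: 1,806 units at 13%.
Pro-rata value split: in-quota = ¥826,390.56 × 1,728/3,534 = ¥404,075.52; over-quota = ¥826,390.56 − ¥404,075.52 = ¥422,315.04.
In-quota duty = ¥404,075.52 × 2.5% = ¥10,101.89. Over-quota duty = ¥422,315.04 × 13% = ¥54,900.96.
Line duty = ¥10,101.89 + ¥54,900.96 = ¥65,002.85.
Total = ¥62,553.50 + ¥5,980.43 + ¥65,002.85 = ¥133,536.78.

¥133,536.78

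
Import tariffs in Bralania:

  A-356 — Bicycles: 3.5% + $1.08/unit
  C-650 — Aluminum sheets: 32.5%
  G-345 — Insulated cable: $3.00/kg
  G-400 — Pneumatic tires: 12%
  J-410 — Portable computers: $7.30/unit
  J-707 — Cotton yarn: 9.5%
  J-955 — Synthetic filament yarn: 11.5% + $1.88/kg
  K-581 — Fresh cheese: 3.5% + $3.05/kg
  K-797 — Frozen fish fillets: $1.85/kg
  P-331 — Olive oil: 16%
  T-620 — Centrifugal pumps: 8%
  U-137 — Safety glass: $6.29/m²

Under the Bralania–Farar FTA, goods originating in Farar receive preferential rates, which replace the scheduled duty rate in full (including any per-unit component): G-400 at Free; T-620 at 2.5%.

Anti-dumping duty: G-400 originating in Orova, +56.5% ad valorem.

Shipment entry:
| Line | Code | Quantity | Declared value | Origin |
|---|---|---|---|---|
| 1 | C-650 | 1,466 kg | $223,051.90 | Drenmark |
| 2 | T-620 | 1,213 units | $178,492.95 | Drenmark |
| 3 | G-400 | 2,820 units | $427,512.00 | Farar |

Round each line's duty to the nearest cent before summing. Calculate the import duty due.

Line 1 (C-650, Drenmark, 1,466 kg, $223,051.90):
Base rate for C-650 is 32.5%.
Duty = $223,051.90 × 32.5% = $72,491.87.
Line 2 (T-620, Drenmark, 1,213 units, $178,492.95):
Base rate for T-620 is 8%.
T-620 has an FTA preferential rate, but origin Drenmark is not Farar; base rate stands.
Duty = $178,492.95 × 8% = $14,279.44.
Line 3 (G-400, Farar, 2,820 units, $427,512.00):
Base rate for G-400 is 12%.
Origin Farar qualifies under the Bralania–Farar agreement and G-400 is covered: preferential rate Free applies instead.
The additional-duty order on G-400 targets Orova, not Farar; it does not apply.
Duty = $427,512.00 × 0% = $0.00.
Total = $72,491.87 + $14,279.44 + $0.00 = $86,771.31.

$86,771.31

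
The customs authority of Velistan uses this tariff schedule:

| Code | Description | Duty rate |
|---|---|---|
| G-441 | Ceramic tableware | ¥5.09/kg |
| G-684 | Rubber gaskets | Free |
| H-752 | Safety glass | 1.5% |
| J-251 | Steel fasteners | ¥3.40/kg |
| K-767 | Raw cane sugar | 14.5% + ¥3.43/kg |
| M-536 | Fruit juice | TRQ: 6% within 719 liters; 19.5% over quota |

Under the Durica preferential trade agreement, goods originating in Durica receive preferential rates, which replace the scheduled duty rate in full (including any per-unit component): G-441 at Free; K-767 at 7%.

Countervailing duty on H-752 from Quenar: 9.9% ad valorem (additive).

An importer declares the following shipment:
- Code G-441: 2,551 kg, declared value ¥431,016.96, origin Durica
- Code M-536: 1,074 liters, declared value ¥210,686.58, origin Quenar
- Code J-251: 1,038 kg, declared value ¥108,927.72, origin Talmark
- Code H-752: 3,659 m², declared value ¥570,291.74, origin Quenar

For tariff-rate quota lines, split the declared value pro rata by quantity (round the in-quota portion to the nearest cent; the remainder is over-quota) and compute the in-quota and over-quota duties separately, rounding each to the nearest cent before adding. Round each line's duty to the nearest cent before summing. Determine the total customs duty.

¥90,585.10

Line 1 (G-441, Durica, 2,551 kg, ¥431,016.96):
Base rate for G-441 is ¥5.09/kg.
Origin Durica qualifies under the Velistan–Durica agreement and G-441 is covered: preferential rate Free applies instead.
Duty = ¥431,016.96 × 0% = ¥0.00.
Line 2 (M-536, Quenar, 1,074 liters, ¥210,686.58):
Code M-536 is under a tariff-rate quota (threshold 719 liters). In-quota: 719 liters at 6%; over-quota: 355 liters at 19.5%.
Pro-rata value split: in-quota = ¥210,686.58 × 719/1,074 = ¥141,046.23; over-quota = ¥210,686.58 − ¥141,046.23 = ¥69,640.35.
In-quota duty = ¥141,046.23 × 6% = ¥8,462.77. Over-quota duty = ¥69,640.35 × 19.5% = ¥13,579.87.
Line duty = ¥8,462.77 + ¥13,579.87 = ¥22,042.64.
Line 3 (J-251, Talmark, 1,038 kg, ¥108,927.72):
Base rate for J-251 is ¥3.40/kg.
Duty = 1,038 × ¥3.40 = ¥3,529.20.
Line 4 (H-752, Quenar, 3,659 m², ¥570,291.74):
Base rate for H-752 is 1.5%.
Additional duty on H-752 from Quenar: +9.9%. Applied ad valorem rate: 1.5% + 9.9% = 11.4%.
Duty = ¥570,291.74 × 11.4% = ¥65,013.26.
Total = ¥0.00 + ¥22,042.64 + ¥3,529.20 + ¥65,013.26 = ¥90,585.10.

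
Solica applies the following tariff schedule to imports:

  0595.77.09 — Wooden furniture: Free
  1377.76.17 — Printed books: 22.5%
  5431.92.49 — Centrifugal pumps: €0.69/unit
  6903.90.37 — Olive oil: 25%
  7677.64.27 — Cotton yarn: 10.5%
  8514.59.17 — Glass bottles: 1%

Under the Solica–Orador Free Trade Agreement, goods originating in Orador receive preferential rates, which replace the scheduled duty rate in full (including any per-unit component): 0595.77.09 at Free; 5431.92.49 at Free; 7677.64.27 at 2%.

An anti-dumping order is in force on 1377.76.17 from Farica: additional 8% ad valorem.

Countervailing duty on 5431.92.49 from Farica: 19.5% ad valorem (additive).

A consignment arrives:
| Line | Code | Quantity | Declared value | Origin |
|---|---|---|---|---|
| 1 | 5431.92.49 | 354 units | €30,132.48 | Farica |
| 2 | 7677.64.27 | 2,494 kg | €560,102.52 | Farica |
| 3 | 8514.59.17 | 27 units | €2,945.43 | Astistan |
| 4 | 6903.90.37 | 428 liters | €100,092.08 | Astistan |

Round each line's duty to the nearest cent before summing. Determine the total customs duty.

Line 1 (5431.92.49, Farica, 354 units, €30,132.48):
Base rate for 5431.92.49 is €0.69/unit.
5431.92.49 has an FTA preferential rate, but origin Farica is not Orador; base rate stands.
Additional duty on 5431.92.49 from Farica: +19.5% ad valorem. Applied ad valorem rate = 19.5%.
Duty = €30,132.48 × 19.5% + 354 × €0.69 = €6,120.09.
Line 2 (7677.64.27, Farica, 2,494 kg, €560,102.52):
Base rate for 7677.64.27 is 10.5%.
7677.64.27 has an FTA preferential rate, but origin Farica is not Orador; base rate stands.
Duty = €560,102.52 × 10.5% = €58,810.76.
Line 3 (8514.59.17, Astistan, 27 units, €2,945.43):
Base rate for 8514.59.17 is 1%.
Duty = €2,945.43 × 1% = €29.45.
Line 4 (6903.90.37, Astistan, 428 liters, €100,092.08):
Base rate for 6903.90.37 is 25%.
Duty = €100,092.08 × 25% = €25,023.02.
Total = €6,120.09 + €58,810.76 + €29.45 + €25,023.02 = €89,983.32.

€89,983.32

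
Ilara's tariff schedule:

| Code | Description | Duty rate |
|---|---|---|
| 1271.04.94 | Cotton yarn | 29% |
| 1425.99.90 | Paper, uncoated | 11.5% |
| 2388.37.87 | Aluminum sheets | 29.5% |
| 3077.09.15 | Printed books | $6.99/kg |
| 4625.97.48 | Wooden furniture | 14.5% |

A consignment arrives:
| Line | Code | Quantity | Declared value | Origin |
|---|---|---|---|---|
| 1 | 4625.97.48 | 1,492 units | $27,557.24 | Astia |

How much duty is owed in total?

$3,995.80

Line 1 (4625.97.48, Astia, 1,492 units, $27,557.24):
Base rate for 4625.97.48 is 14.5%.
Duty = $27,557.24 × 14.5% = $3,995.80.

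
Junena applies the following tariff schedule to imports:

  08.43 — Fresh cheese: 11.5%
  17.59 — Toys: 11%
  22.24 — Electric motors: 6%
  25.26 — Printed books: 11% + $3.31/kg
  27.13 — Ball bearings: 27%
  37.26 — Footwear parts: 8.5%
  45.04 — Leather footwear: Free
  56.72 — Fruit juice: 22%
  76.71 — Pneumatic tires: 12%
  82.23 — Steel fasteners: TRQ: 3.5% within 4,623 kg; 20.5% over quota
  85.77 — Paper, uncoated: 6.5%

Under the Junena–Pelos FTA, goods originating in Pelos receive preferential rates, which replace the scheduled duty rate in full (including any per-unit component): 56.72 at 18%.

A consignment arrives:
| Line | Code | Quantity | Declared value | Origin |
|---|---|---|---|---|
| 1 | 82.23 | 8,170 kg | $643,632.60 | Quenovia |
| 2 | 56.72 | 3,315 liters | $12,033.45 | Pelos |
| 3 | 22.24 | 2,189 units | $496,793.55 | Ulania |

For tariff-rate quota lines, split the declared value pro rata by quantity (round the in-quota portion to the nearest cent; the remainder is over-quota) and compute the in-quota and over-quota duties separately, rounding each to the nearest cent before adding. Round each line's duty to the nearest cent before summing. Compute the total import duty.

$102,004.33

Line 1 (82.23, Quenovia, 8,170 kg, $643,632.60):
Code 82.23 is under a tariff-rate quota (threshold 4,623 kg). In-quota: 4,623 kg at 3.5%; over-quota: 3,547 kg at 20.5%.
Pro-rata value split: in-quota = $643,632.60 × 4,623/8,170 = $364,199.94; over-quota = $643,632.60 − $364,199.94 = $279,432.66.
In-quota duty = $364,199.94 × 3.5% = $12,747.00. Over-quota duty = $279,432.66 × 20.5% = $57,283.70.
Line duty = $12,747.00 + $57,283.70 = $70,030.70.
Line 2 (56.72, Pelos, 3,315 liters, $12,033.45):
Base rate for 56.72 is 22%.
Origin Pelos qualifies under the Junena–Pelos agreement and 56.72 is covered: preferential rate 18% applies instead.
Duty = $12,033.45 × 18% = $2,166.02.
Line 3 (22.24, Ulania, 2,189 units, $496,793.55):
Base rate for 22.24 is 6%.
Duty = $496,793.55 × 6% = $29,807.61.
Total = $70,030.70 + $2,166.02 + $29,807.61 = $102,004.33.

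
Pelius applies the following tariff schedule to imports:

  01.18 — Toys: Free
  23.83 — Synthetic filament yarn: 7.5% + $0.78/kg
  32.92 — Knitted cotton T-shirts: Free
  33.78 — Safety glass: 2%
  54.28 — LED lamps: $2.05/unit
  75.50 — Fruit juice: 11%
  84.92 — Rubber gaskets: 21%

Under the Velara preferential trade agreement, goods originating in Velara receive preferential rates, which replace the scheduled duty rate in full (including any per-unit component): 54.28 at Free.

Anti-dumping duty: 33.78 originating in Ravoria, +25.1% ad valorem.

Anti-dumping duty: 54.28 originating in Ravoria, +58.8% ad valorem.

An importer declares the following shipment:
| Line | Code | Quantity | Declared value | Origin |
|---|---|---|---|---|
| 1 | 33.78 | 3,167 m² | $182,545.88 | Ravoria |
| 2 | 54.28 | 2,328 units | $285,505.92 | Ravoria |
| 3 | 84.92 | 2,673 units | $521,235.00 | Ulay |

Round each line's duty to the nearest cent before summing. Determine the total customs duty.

Line 1 (33.78, Ravoria, 3,167 m², $182,545.88):
Base rate for 33.78 is 2%.
Additional duty on 33.78 from Ravoria: +25.1%. Applied ad valorem rate: 2% + 25.1% = 27.1%.
Duty = $182,545.88 × 27.1% = $49,469.93.
Line 2 (54.28, Ravoria, 2,328 units, $285,505.92):
Base rate for 54.28 is $2.05/unit.
54.28 has an FTA preferential rate, but origin Ravoria is not Velara; base rate stands.
Additional duty on 54.28 from Ravoria: +58.8% ad valorem. Applied ad valorem rate = 58.8%.
Duty = $285,505.92 × 58.8% + 2,328 × $2.05 = $172,649.88.
Line 3 (84.92, Ulay, 2,673 units, $521,235.00):
Base rate for 84.92 is 21%.
Duty = $521,235.00 × 21% = $109,459.35.
Total = $49,469.93 + $172,649.88 + $109,459.35 = $331,579.16.

$331,579.16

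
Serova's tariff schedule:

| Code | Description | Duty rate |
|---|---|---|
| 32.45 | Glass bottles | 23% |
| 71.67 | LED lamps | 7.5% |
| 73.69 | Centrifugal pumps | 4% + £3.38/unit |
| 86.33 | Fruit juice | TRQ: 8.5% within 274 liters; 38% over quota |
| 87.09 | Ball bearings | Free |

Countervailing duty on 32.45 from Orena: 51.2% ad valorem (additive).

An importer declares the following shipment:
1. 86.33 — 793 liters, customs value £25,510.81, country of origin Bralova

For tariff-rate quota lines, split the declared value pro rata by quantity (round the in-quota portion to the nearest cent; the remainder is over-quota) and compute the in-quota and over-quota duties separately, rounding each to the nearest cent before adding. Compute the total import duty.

Line 1 (86.33, Bralova, 793 liters, £25,510.81):
Code 86.33 is under a tariff-rate quota (threshold 274 liters). In-quota: 274 liters at 8.5%; over-quota: 519 liters at 38%.
Pro-rata value split: in-quota = £25,510.81 × 274/793 = £8,814.58; over-quota = £25,510.81 − £8,814.58 = £16,696.23.
In-quota duty = £8,814.58 × 8.5% = £749.24. Over-quota duty = £16,696.23 × 38% = £6,344.57.
Line duty = £749.24 + £6,344.57 = £7,093.81.

£7,093.81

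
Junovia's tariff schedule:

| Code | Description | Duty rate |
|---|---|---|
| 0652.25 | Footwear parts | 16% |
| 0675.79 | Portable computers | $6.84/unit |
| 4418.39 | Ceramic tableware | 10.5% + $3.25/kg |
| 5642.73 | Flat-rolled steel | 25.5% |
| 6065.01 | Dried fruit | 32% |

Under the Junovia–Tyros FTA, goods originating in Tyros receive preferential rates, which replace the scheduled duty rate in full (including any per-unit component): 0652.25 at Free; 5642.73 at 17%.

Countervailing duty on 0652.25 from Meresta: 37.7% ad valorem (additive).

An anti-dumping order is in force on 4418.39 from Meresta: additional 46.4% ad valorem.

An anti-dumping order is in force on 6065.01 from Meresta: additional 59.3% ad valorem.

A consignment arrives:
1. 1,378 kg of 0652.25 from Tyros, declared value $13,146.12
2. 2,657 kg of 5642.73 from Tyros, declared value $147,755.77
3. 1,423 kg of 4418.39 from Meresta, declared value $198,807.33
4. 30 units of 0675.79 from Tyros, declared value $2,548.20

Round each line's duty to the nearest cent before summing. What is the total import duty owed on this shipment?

Line 1 (0652.25, Tyros, 1,378 kg, $13,146.12):
Base rate for 0652.25 is 16%.
Origin Tyros qualifies under the Junovia–Tyros agreement and 0652.25 is covered: preferential rate Free applies instead.
The additional-duty order on 0652.25 targets Meresta, not Tyros; it does not apply.
Duty = $13,146.12 × 0% = $0.00.
Line 2 (5642.73, Tyros, 2,657 kg, $147,755.77):
Base rate for 5642.73 is 25.5%.
Origin Tyros qualifies under the Junovia–Tyros agreement and 5642.73 is covered: preferential rate 17% applies instead.
Duty = $147,755.77 × 17% = $25,118.48.
Line 3 (4418.39, Meresta, 1,423 kg, $198,807.33):
Base rate for 4418.39 is 10.5% + $3.25/kg.
Additional duty on 4418.39 from Meresta: +46.4%. Applied ad valorem rate: 10.5% + 46.4% = 56.9%.
Duty = $198,807.33 × 56.9% + 1,423 × $3.25 = $117,746.12.
Line 4 (0675.79, Tyros, 30 units, $2,548.20):
Base rate for 0675.79 is $6.84/unit.
Origin Tyros is the FTA partner but 0675.79 is not on the preference list; base rate stands.
Duty = 30 × $6.84 = $205.20.
Total = $0.00 + $25,118.48 + $117,746.12 + $205.20 = $143,069.80.

$143,069.80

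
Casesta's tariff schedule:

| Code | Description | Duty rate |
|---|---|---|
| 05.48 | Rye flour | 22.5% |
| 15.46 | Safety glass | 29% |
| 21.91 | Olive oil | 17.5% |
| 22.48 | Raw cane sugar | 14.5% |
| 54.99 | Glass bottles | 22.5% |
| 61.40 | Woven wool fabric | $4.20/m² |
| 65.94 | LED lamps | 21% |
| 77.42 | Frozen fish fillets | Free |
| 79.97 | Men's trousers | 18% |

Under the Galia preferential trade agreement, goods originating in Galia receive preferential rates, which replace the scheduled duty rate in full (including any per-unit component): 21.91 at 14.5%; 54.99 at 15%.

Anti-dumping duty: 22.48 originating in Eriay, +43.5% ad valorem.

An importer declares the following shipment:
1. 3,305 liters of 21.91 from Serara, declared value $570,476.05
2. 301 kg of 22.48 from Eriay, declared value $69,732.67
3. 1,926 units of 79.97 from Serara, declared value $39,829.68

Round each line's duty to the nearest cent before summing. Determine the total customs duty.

Line 1 (21.91, Serara, 3,305 liters, $570,476.05):
Base rate for 21.91 is 17.5%.
21.91 has an FTA preferential rate, but origin Serara is not Galia; base rate stands.
Duty = $570,476.05 × 17.5% = $99,833.31.
Line 2 (22.48, Eriay, 301 kg, $69,732.67):
Base rate for 22.48 is 14.5%.
Additional duty on 22.48 from Eriay: +43.5%. Applied ad valorem rate: 14.5% + 43.5% = 58%.
Duty = $69,732.67 × 58% = $40,444.95.
Line 3 (79.97, Serara, 1,926 units, $39,829.68):
Base rate for 79.97 is 18%.
Duty = $39,829.68 × 18% = $7,169.34.
Total = $99,833.31 + $40,444.95 + $7,169.34 = $147,447.60.

$147,447.60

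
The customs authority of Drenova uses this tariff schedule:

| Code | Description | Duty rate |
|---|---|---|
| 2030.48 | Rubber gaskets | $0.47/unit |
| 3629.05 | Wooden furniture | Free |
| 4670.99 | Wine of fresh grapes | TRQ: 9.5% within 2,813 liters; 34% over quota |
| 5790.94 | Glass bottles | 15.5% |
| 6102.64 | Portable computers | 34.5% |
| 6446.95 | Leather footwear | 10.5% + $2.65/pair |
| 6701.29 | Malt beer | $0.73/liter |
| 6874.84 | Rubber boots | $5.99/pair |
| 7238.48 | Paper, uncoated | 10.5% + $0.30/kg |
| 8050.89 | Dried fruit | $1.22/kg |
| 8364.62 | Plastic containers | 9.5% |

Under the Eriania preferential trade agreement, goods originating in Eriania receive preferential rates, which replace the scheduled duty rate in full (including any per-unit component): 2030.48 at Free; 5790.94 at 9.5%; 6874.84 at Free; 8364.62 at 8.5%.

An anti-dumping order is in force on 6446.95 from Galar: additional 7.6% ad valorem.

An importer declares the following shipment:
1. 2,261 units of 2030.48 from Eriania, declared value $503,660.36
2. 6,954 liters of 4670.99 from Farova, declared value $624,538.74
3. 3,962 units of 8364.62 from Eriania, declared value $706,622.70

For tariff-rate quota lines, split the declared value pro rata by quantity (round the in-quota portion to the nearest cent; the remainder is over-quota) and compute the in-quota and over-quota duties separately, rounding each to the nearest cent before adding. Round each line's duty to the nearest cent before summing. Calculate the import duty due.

$210,510.40

Line 1 (2030.48, Eriania, 2,261 units, $503,660.36):
Base rate for 2030.48 is $0.47/unit.
Origin Eriania qualifies under the Drenova–Eriania agreement and 2030.48 is covered: preferential rate Free applies instead.
Duty = $503,660.36 × 0% = $0.00.
Line 2 (4670.99, Farova, 6,954 liters, $624,538.74):
Code 4670.99 is under a tariff-rate quota (threshold 2,813 liters). In-quota: 2,813 liters at 9.5%; over-quota: 4,141 liters at 34%.
Pro-rata value split: in-quota = $624,538.74 × 2,813/6,954 = $252,635.53; over-quota = $624,538.74 − $252,635.53 = $371,903.21.
In-quota duty = $252,635.53 × 9.5% = $24,000.38. Over-quota duty = $371,903.21 × 34% = $126,447.09.
Line duty = $24,000.38 + $126,447.09 = $150,447.47.
Line 3 (8364.62, Eriania, 3,962 units, $706,622.70):
Base rate for 8364.62 is 9.5%.
Origin Eriania qualifies under the Drenova–Eriania agreement and 8364.62 is covered: preferential rate 8.5% applies instead.
Duty = $706,622.70 × 8.5% = $60,062.93.
Total = $0.00 + $150,447.47 + $60,062.93 = $210,510.40.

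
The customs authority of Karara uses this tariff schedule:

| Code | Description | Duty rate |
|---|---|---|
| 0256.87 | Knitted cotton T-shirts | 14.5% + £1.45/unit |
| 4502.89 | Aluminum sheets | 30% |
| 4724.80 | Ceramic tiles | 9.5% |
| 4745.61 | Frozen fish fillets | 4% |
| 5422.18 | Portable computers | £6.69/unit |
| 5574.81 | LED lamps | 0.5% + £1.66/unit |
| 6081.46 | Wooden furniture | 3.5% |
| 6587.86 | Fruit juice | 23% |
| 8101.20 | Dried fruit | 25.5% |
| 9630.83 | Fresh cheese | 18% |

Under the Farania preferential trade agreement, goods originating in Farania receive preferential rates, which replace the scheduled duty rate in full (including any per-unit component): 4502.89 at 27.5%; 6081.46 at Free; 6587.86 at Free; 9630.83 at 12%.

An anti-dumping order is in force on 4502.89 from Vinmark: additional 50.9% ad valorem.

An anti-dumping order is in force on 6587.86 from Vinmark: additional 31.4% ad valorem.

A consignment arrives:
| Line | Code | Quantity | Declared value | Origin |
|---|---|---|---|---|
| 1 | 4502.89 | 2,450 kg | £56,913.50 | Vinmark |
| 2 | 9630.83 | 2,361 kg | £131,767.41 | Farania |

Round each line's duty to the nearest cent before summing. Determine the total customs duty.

Line 1 (4502.89, Vinmark, 2,450 kg, £56,913.50):
Base rate for 4502.89 is 30%.
4502.89 has an FTA preferential rate, but origin Vinmark is not Farania; base rate stands.
Additional duty on 4502.89 from Vinmark: +50.9%. Applied ad valorem rate: 30% + 50.9% = 80.9%.
Duty = £56,913.50 × 80.9% = £46,043.02.
Line 2 (9630.83, Farania, 2,361 kg, £131,767.41):
Base rate for 9630.83 is 18%.
Origin Farania qualifies under the Karara–Farania agreement and 9630.83 is covered: preferential rate 12% applies instead.
Duty = £131,767.41 × 12% = £15,812.09.
Total = £46,043.02 + £15,812.09 = £61,855.11.

£61,855.11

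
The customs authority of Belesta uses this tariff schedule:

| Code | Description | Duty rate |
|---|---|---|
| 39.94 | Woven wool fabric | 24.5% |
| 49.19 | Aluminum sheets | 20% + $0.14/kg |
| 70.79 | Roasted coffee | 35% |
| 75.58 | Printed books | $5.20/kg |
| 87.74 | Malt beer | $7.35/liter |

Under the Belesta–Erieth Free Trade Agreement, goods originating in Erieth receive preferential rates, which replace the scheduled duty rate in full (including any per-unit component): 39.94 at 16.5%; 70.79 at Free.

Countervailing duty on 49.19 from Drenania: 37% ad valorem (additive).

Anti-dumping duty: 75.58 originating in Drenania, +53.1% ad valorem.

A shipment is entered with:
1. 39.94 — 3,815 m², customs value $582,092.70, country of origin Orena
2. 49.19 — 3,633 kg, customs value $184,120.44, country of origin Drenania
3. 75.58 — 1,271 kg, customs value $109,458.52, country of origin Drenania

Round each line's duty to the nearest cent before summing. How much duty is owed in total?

Line 1 (39.94, Orena, 3,815 m², $582,092.70):
Base rate for 39.94 is 24.5%.
39.94 has an FTA preferential rate, but origin Orena is not Erieth; base rate stands.
Duty = $582,092.70 × 24.5% = $142,612.71.
Line 2 (49.19, Drenania, 3,633 kg, $184,120.44):
Base rate for 49.19 is 20% + $0.14/kg.
Additional duty on 49.19 from Drenania: +37%. Applied ad valorem rate: 20% + 37% = 57%.
Duty = $184,120.44 × 57% + 3,633 × $0.14 = $105,457.27.
Line 3 (75.58, Drenania, 1,271 kg, $109,458.52):
Base rate for 75.58 is $5.20/kg.
Additional duty on 75.58 from Drenania: +53.1% ad valorem. Applied ad valorem rate = 53.1%.
Duty = $109,458.52 × 53.1% + 1,271 × $5.20 = $64,731.67.
Total = $142,612.71 + $105,457.27 + $64,731.67 = $312,801.65.

$312,801.65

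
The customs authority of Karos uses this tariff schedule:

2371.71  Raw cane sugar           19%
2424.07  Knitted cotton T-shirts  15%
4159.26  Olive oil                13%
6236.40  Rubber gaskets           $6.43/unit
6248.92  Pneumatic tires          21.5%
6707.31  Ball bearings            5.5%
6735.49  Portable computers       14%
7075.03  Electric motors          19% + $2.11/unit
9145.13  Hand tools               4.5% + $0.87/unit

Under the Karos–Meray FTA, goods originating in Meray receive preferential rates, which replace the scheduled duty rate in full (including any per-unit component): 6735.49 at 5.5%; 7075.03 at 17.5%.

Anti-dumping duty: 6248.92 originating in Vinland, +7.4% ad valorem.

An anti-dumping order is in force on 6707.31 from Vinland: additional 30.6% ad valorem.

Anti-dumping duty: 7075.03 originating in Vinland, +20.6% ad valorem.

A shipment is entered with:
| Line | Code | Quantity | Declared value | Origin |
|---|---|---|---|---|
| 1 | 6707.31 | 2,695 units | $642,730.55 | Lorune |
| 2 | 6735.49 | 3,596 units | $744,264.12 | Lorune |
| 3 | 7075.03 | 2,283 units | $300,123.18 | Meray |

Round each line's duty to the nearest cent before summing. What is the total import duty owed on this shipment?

$192,068.72

Line 1 (6707.31, Lorune, 2,695 units, $642,730.55):
Base rate for 6707.31 is 5.5%.
The additional-duty order on 6707.31 targets Vinland, not Lorune; it does not apply.
Duty = $642,730.55 × 5.5% = $35,350.18.
Line 2 (6735.49, Lorune, 3,596 units, $744,264.12):
Base rate for 6735.49 is 14%.
6735.49 has an FTA preferential rate, but origin Lorune is not Meray; base rate stands.
Duty = $744,264.12 × 14% = $104,196.98.
Line 3 (7075.03, Meray, 2,283 units, $300,123.18):
Base rate for 7075.03 is 19% + $2.11/unit.
Origin Meray qualifies under the Karos–Meray agreement and 7075.03 is covered: preferential rate 17.5% applies instead.
The additional-duty order on 7075.03 targets Vinland, not Meray; it does not apply.
Duty = $300,123.18 × 17.5% = $52,521.56.
Total = $35,350.18 + $104,196.98 + $52,521.56 = $192,068.72.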